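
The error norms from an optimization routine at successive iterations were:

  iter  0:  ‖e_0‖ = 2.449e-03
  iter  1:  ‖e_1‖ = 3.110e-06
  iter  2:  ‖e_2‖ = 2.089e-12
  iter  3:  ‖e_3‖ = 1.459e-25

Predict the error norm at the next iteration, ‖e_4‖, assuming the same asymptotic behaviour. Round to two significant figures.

1.3e-53

First estimate the order: p ≈ ln(‖e_3‖/‖e_2‖) / ln(‖e_2‖/‖e_1‖) = ln(1.459e-25/2.089e-12)/ln(2.089e-12/3.110e-06) = ln(6.9842e-14)/ln(6.71704e-07) ≈ 2.1313.
Then ‖e_4‖ ≈ ‖e_3‖·(‖e_3‖/‖e_2‖)^p = 1.459e-25·(6.9842e-14)^2.1313 = 1.459e-25·9.13831e-29 ≈ 1.333e-53.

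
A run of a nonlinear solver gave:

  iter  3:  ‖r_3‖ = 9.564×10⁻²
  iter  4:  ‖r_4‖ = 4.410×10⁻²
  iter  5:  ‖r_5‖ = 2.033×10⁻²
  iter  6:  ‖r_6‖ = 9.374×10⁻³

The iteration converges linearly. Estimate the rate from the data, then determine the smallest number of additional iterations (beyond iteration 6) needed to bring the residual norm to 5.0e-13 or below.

Rate ρ ≈ ‖r_6‖/‖r_5‖ = 9.374×10⁻³/2.033×10⁻² = 0.4611.
After j more steps, ‖r_{6+j}‖ ≈ 9.374×10⁻³·ρ^j; need ρ^j ≤ 5.0e-13/9.374×10⁻³ = 5.3339e-11.
j ≥ ln(5.3339e-11)/ln(0.4611) = -23.6544/-0.77414 = 30.556.
So 31 more iterations are needed.

31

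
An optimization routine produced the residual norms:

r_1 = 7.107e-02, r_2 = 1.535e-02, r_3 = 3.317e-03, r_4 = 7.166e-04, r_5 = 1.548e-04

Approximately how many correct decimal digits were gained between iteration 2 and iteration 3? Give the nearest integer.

Digits gained ≈ log₁₀(r_2/r_3) = log₁₀(1.535e-02/3.317e-03) = log₁₀(4.62768) ≈ 0.665.

1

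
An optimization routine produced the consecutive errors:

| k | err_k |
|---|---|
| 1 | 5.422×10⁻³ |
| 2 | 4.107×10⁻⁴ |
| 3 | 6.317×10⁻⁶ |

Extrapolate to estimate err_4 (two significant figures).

7.4e-9

First estimate the order: p ≈ ln(err_3/err_2) / ln(err_2/err_1) = ln(6.317×10⁻⁶/4.107×10⁻⁴)/ln(4.107×10⁻⁴/5.422×10⁻³) = ln(0.0153811)/ln(0.075747) ≈ 1.6178.
Then err_4 ≈ err_3·(err_3/err_2)^p = 6.317×10⁻⁶·(0.0153811)^1.6178 = 6.317×10⁻⁶·0.00116656 ≈ 7.369e-09.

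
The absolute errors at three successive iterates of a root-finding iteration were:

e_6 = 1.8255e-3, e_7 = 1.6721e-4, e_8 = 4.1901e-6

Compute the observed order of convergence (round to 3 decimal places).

p ≈ ln(e_8/e_7) / ln(e_7/e_6)
  = ln(4.1901e-6/1.6721e-4) / ln(1.6721e-4/1.8255e-3)
  = ln(0.0250589) / ln(0.0915968)
  = -3.686526 / -2.390359 ≈ 1.542248

1.542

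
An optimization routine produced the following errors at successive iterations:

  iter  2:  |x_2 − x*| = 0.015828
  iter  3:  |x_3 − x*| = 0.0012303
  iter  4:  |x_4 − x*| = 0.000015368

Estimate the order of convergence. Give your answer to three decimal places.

p ≈ ln(|x_4 − x*|/|x_3 − x*|) / ln(|x_3 − x*|/|x_2 − x*|)
  = ln(0.000015368/0.0012303) / ln(0.0012303/0.015828)
  = ln(0.0124913) / ln(0.0777293)
  = -4.382723 / -2.554523 ≈ 1.715672

1.716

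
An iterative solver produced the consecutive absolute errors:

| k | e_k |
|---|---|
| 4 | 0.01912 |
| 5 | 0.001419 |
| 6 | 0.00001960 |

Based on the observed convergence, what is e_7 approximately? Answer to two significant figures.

First estimate the order: p ≈ ln(e_6/e_5) / ln(e_5/e_4) = ln(0.00001960/0.001419)/ln(0.001419/0.01912) = ln(0.0138125)/ln(0.0742155) ≈ 1.6465.
Then e_7 ≈ e_6·(e_6/e_5)^p = 0.00001960·(0.0138125)^1.6465 = 0.00001960·0.000866879 ≈ 1.699e-08.

1.7e-8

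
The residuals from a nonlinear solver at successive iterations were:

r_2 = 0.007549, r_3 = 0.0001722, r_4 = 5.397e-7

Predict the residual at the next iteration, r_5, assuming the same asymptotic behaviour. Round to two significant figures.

First estimate the order: p ≈ ln(r_4/r_3) / ln(r_3/r_2) = ln(5.397e-7/0.0001722)/ln(0.0001722/0.007549) = ln(0.00313415)/ln(0.022811) ≈ 1.5250.
Then r_5 ≈ r_4·(r_4/r_3)^p = 5.397e-7·(0.00313415)^1.5250 = 5.397e-7·0.000151909 ≈ 8.199e-11.

8.2e-11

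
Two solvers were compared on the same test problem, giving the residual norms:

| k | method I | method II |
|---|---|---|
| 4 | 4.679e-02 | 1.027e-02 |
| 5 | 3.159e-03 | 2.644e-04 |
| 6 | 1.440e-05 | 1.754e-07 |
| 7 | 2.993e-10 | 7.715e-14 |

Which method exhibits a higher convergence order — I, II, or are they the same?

Method I: p ≈ ln(2.993e-10/1.440e-05)/ln(1.440e-05/3.159e-03) ≈ 2.00.
Method II: p ≈ ln(7.715e-14/1.754e-07)/ln(1.754e-07/2.644e-04) ≈ 2.00.
Both orders ≈ 2.0 — effectively the same.

same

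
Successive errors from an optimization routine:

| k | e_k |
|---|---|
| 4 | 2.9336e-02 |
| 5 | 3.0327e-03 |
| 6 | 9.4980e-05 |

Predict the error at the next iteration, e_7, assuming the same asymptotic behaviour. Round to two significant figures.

4.8e-7

First estimate the order: p ≈ ln(e_6/e_5) / ln(e_5/e_4) = ln(9.4980e-05/3.0327e-03)/ln(3.0327e-03/2.9336e-02) = ln(0.0313186)/ln(0.103378) ≈ 1.5262.
Then e_7 ≈ e_6·(e_6/e_5)^p = 9.4980e-05·(0.0313186)^1.5262 = 9.4980e-05·0.00506167 ≈ 4.808e-07.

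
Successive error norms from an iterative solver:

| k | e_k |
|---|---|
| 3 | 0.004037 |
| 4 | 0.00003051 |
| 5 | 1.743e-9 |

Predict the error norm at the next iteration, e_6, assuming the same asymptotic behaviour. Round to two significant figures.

5.7e-18

First estimate the order: p ≈ ln(e_5/e_4) / ln(e_4/e_3) = ln(1.743e-9/0.00003051)/ln(0.00003051/0.004037) = ln(5.71288e-05)/ln(0.00755759) ≈ 2.0000.
Then e_6 ≈ e_5·(e_5/e_4)^p = 1.743e-9·(5.71288e-05)^2.0000 = 1.743e-9·3.2637e-09 ≈ 5.689e-18.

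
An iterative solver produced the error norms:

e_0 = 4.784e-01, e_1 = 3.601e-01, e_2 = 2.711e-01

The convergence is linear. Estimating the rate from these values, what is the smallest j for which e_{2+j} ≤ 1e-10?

77

Rate ρ ≈ e_2/e_1 = 2.711e-01/3.601e-01 = 0.7528.
After j more steps, e_{2+j} ≈ 2.711e-01·ρ^j; need ρ^j ≤ 1e-10/2.711e-01 = 3.68868e-10.
j ≥ ln(3.68868e-10)/ln(0.7528) = -21.7206/-0.28396 = 76.492.
So 77 more iterations are needed.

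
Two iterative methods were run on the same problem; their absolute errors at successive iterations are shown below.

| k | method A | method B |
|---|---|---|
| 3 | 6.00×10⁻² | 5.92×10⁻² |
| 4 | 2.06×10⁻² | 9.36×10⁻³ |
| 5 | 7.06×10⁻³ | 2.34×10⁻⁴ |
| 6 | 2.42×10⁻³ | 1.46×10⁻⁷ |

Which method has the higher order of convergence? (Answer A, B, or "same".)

B

Method A: p ≈ ln(2.42×10⁻³/7.06×10⁻³)/ln(7.06×10⁻³/2.06×10⁻²) ≈ 1.00.
Method B: p ≈ ln(1.46×10⁻⁷/2.34×10⁻⁴)/ln(2.34×10⁻⁴/9.36×10⁻³) ≈ 2.00.
Method B has the higher order (≈2.0 vs ≈1.0).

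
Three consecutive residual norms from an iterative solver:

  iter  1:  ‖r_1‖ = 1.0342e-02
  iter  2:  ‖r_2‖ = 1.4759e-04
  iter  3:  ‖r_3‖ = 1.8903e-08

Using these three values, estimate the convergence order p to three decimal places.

p ≈ ln(‖r_3‖/‖r_2‖) / ln(‖r_2‖/‖r_1‖)
  = ln(1.8903e-08/1.4759e-04) / ln(1.4759e-04/1.0342e-02)
  = ln(0.000128078) / ln(0.0142709)
  = -8.962871 / -4.249533 ≈ 2.109143

2.109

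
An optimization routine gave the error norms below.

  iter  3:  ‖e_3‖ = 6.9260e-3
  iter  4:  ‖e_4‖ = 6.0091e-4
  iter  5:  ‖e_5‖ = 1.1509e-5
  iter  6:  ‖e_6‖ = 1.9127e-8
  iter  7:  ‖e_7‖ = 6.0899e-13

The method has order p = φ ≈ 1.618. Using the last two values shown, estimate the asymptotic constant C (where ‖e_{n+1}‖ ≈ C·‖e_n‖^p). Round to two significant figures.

C ≈ ‖e_7‖ / ‖e_6‖^1.618
  = 6.0899e-13 / (1.9127e-8)^1.618
  = 6.0899e-13 / 3.24866e-13 ≈ 1.8746

1.9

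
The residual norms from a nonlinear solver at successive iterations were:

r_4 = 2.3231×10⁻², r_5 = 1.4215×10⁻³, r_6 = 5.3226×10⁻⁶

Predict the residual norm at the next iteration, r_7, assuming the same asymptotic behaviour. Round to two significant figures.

First estimate the order: p ≈ ln(r_6/r_5) / ln(r_5/r_4) = ln(5.3226×10⁻⁶/1.4215×10⁻³)/ln(1.4215×10⁻³/2.3231×10⁻²) = ln(0.00374435)/ln(0.0611898) ≈ 2.0000.
Then r_7 ≈ r_6·(r_6/r_5)^p = 5.3226×10⁻⁶·(0.00374435)^2.0000 = 5.3226×10⁻⁶·1.40202e-05 ≈ 7.462e-11.

7.5e-11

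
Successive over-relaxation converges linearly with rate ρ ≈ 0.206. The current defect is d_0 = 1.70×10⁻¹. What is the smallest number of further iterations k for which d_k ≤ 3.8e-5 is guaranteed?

After k steps, d_k ≈ 1.70×10⁻¹·0.206^k.
Need 0.206^k ≤ 3.8e-5/1.70×10⁻¹ = 0.000223529.
k ≥ ln(0.000223529)/ln(0.206) = -8.4060/-1.57988 = 5.321.
Smallest integer k = 6.

6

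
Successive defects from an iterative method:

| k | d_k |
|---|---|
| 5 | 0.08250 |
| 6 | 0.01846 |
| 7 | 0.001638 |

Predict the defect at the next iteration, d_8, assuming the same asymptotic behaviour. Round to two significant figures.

First estimate the order: p ≈ ln(d_7/d_6) / ln(d_6/d_5) = ln(0.001638/0.01846)/ln(0.01846/0.08250) = ln(0.0887324)/ln(0.223758) ≈ 1.6178.
Then d_8 ≈ d_7·(d_7/d_6)^p = 0.001638·(0.0887324)^1.6178 = 0.001638·0.0198704 ≈ 3.255e-05.

3.3e-5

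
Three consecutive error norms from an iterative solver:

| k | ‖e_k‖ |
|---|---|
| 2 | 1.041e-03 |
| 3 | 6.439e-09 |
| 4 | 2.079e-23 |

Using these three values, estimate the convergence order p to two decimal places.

2.78

p ≈ ln(‖e_4‖/‖e_3‖) / ln(‖e_3‖/‖e_2‖)
  = ln(2.079e-23/6.439e-09) / ln(6.439e-09/1.041e-03)
  = ln(3.22876e-15) / ln(6.1854e-06)
  = -33.36668 / -11.99332 ≈ 2.78211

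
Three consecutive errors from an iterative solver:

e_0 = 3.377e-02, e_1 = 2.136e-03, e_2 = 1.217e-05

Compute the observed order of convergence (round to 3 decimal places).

p ≈ ln(e_2/e_1) / ln(e_1/e_0)
  = ln(1.217e-05/2.136e-03) / ln(2.136e-03/3.377e-02)
  = ln(0.00569757) / ln(0.0632514)
  = -5.167716 / -2.760638 ≈ 1.871928

1.872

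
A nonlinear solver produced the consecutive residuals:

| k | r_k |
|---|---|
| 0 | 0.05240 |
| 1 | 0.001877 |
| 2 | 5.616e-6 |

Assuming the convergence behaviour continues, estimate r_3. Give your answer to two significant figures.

2.2e-10

First estimate the order: p ≈ ln(r_2/r_1) / ln(r_1/r_0) = ln(5.616e-6/0.001877)/ln(0.001877/0.05240) = ln(0.00299201)/ln(0.0358206) ≈ 1.7457.
Then r_3 ≈ r_2·(r_2/r_1)^p = 5.616e-6·(0.00299201)^1.7457 = 5.616e-6·3.92454e-05 ≈ 2.204e-10.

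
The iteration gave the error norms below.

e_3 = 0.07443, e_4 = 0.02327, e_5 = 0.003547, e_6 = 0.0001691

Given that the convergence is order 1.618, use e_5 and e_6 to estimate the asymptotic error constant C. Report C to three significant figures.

C ≈ e_6 / e_5^1.618
  = 0.0001691 / (0.003547)^1.618
  = 0.0001691 / 0.000108561 ≈ 1.5576

1.56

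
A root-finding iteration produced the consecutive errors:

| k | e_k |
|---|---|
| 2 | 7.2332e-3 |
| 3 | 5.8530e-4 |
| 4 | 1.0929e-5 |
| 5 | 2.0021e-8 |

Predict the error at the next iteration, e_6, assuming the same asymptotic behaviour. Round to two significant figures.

First estimate the order: p ≈ ln(e_5/e_4) / ln(e_4/e_3) = ln(2.0021e-8/1.0929e-5)/ln(1.0929e-5/5.8530e-4) = ln(0.00183192)/ln(0.0186725) ≈ 1.5832.
Then e_6 ≈ e_5·(e_5/e_4)^p = 2.0021e-8·(0.00183192)^1.5832 = 2.0021e-8·4.64124e-05 ≈ 9.292e-13.

9.3e-13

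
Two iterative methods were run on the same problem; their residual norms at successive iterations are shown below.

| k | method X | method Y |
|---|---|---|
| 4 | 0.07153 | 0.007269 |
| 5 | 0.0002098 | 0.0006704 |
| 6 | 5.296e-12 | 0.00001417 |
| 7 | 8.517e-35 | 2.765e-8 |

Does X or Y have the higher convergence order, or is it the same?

X

Method X: p ≈ ln(8.517e-35/5.296e-12)/ln(5.296e-12/0.0002098) ≈ 3.00.
Method Y: p ≈ ln(2.765e-8/0.00001417)/ln(0.00001417/0.0006704) ≈ 1.62.
Method X has the higher order (≈3.0 vs ≈1.6).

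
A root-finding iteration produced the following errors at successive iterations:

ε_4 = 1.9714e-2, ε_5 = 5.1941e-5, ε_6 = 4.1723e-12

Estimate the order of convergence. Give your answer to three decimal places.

p ≈ ln(ε_6/ε_5) / ln(ε_5/ε_4)
  = ln(4.1723e-12/5.1941e-5) / ln(5.1941e-5/1.9714e-2)
  = ln(8.03277e-08) / ln(0.00263473)
  = -16.337151 / -5.938975 ≈ 2.750837

2.751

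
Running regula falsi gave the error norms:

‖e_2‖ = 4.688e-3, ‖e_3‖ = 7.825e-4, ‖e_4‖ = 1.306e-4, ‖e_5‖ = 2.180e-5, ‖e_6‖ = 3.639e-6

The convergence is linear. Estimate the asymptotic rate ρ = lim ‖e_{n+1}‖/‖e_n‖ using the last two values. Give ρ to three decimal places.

0.167

ρ ≈ ‖e_6‖/‖e_5‖ = 3.639e-6/2.180e-5 = 0.16693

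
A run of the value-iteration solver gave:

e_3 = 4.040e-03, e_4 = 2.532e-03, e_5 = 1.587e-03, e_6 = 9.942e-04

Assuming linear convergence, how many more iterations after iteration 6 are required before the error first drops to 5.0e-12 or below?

41

Rate ρ ≈ e_6/e_5 = 9.942e-04/1.587e-03 = 0.6265.
After j more steps, e_{6+j} ≈ 9.942e-04·ρ^j; need ρ^j ≤ 5.0e-12/9.942e-04 = 5.02917e-09.
j ≥ ln(5.02917e-09)/ln(0.6265) = -19.1080/-0.46761 = 40.863.
So 41 more iterations are needed.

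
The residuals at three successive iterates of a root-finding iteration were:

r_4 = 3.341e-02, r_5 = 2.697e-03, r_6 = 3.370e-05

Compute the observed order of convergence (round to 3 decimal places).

p ≈ ln(r_6/r_5) / ln(r_5/r_4)
  = ln(3.370e-05/2.697e-03) / ln(2.697e-03/3.341e-02)
  = ln(0.0124954) / ln(0.0807243)
  = -4.382395 / -2.516716 ≈ 1.741315

1.741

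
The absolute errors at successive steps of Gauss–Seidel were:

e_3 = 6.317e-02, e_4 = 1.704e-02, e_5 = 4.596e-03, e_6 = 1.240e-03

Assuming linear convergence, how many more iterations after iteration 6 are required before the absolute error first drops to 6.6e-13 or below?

17

Rate ρ ≈ e_6/e_5 = 1.240e-03/4.596e-03 = 0.2698.
After j more steps, e_{6+j} ≈ 1.240e-03·ρ^j; need ρ^j ≤ 6.6e-13/1.240e-03 = 5.32258e-10.
j ≥ ln(5.32258e-10)/ln(0.2698) = -21.3539/-1.31007 = 16.300.
So 17 more iterations are needed.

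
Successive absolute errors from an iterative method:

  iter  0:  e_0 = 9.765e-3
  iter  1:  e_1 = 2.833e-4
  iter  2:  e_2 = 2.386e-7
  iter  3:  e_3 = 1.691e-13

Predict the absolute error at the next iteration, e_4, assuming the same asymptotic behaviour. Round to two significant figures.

First estimate the order: p ≈ ln(e_3/e_2) / ln(e_2/e_1) = ln(1.691e-13/2.386e-7)/ln(2.386e-7/2.833e-4) = ln(7.08718e-07)/ln(0.000842217) ≈ 2.0001.
Then e_4 ≈ e_3·(e_3/e_2)^p = 1.691e-13·(7.08718e-07)^2.0001 = 1.691e-13·5.0157e-13 ≈ 8.482e-26.

8.5e-26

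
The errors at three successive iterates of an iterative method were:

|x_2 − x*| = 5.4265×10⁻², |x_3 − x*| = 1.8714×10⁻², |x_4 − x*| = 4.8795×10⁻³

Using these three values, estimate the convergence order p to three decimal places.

p ≈ ln(|x_4 − x*|/|x_3 − x*|) / ln(|x_3 − x*|/|x_2 − x*|)
  = ln(4.8795×10⁻³/1.8714×10⁻²) / ln(1.8714×10⁻²/5.4265×10⁻²)
  = ln(0.260741) / ln(0.344863)
  = -1.344228 / -1.064608 ≈ 1.262651

1.263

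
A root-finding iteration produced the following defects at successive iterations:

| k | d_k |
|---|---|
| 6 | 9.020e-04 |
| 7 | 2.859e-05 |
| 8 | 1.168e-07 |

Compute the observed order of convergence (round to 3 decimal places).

1.594

p ≈ ln(d_8/d_7) / ln(d_7/d_6)
  = ln(1.168e-07/2.859e-05) / ln(2.859e-05/9.020e-04)
  = ln(0.00408534) / ln(0.0316962)
  = -5.500350 / -3.451558 ≈ 1.593585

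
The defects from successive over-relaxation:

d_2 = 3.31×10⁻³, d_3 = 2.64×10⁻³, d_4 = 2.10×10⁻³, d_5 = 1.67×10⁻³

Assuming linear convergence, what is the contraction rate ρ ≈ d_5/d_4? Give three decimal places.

0.795

ρ ≈ d_5/d_4 = 1.67×10⁻³/2.10×10⁻³ = 0.79524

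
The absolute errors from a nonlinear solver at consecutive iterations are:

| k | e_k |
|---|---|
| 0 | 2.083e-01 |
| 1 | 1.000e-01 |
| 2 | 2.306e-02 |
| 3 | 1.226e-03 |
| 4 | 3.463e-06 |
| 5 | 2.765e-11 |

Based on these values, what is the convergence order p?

Consecutive ratios: e_5/e_4 = 2.765e-11/3.463e-06 = 7.98441e-06, e_4/e_3 = 3.463e-06/1.226e-03 = 0.00282463.
p ≈ ln(7.98441e-06)/ln(0.00282463) = -11.7380/-5.8694 ≈ 2.00.
So the convergence is quadratic (order 2).

2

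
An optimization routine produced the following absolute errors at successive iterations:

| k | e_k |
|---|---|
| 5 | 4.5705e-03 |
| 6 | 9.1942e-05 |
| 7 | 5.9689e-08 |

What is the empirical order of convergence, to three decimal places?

p ≈ ln(e_7/e_6) / ln(e_6/e_5)
  = ln(5.9689e-08/9.1942e-05) / ln(9.1942e-05/4.5705e-03)
  = ln(0.000649203) / ln(0.0201164)
  = -7.339765 / -3.906220 ≈ 1.878994

1.879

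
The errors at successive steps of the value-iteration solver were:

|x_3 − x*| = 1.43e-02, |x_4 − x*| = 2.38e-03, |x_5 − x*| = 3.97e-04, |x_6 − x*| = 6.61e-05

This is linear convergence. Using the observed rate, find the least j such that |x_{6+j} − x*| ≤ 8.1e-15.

13

Rate ρ ≈ |x_6 − x*|/|x_5 − x*| = 6.61e-05/3.97e-04 = 0.1665.
After j more steps, |x_{6+j} − x*| ≈ 6.61e-05·ρ^j; need ρ^j ≤ 8.1e-15/6.61e-05 = 1.22542e-10.
j ≥ ln(1.22542e-10)/ln(0.1665) = -22.8226/-1.79276 = 12.730.
So 13 more iterations are needed.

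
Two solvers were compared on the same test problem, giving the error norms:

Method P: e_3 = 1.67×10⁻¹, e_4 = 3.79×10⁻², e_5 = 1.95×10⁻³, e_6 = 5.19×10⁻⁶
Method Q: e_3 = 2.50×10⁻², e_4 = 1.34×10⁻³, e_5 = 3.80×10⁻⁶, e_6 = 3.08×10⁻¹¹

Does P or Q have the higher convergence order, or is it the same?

same

Method P: p ≈ ln(5.19×10⁻⁶/1.95×10⁻³)/ln(1.95×10⁻³/3.79×10⁻²) ≈ 2.00.
Method Q: p ≈ ln(3.08×10⁻¹¹/3.80×10⁻⁶)/ln(3.80×10⁻⁶/1.34×10⁻³) ≈ 2.00.
Both orders ≈ 2.0 — effectively the same.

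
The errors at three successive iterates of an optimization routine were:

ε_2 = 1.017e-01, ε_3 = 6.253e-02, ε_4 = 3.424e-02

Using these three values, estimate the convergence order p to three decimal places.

p ≈ ln(ε_4/ε_3) / ln(ε_3/ε_2)
  = ln(3.424e-02/6.253e-02) / ln(6.253e-02/1.017e-01)
  = ln(0.547577) / ln(0.614848)
  = -0.602252 / -0.486380 ≈ 1.238233

1.238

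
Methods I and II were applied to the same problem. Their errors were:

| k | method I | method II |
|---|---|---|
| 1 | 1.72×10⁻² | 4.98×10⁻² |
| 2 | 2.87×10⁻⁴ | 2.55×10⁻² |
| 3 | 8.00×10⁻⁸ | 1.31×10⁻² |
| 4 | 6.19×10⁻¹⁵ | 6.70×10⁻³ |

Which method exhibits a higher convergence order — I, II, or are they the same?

Method I: p ≈ ln(6.19×10⁻¹⁵/8.00×10⁻⁸)/ln(8.00×10⁻⁸/2.87×10⁻⁴) ≈ 2.00.
Method II: p ≈ ln(6.70×10⁻³/1.31×10⁻²)/ln(1.31×10⁻²/2.55×10⁻²) ≈ 1.01.
Method I has the higher order (≈2.0 vs ≈1.0).

I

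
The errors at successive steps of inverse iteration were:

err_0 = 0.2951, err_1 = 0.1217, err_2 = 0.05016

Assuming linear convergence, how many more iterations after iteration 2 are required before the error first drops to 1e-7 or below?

15

Rate ρ ≈ err_2/err_1 = 0.05016/0.1217 = 0.4122.
After j more steps, err_{2+j} ≈ 0.05016·ρ^j; need ρ^j ≤ 1e-7/0.05016 = 1.99362e-06.
j ≥ ln(1.99362e-06)/ln(0.4122) = -13.1256/-0.88625 = 14.810.
So 15 more iterations are needed.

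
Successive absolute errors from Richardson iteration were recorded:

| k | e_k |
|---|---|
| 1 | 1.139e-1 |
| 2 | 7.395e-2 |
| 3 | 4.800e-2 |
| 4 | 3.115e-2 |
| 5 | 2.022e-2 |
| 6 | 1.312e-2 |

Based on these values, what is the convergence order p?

1

Consecutive ratios: e_6/e_5 = 1.312e-2/2.022e-2 = 0.648863, e_5/e_4 = 2.022e-2/3.115e-2 = 0.649117.
p ≈ ln(0.648863)/ln(0.649117) = -0.4325/-0.4321 ≈ 1.00.
So the convergence is linear (order 1).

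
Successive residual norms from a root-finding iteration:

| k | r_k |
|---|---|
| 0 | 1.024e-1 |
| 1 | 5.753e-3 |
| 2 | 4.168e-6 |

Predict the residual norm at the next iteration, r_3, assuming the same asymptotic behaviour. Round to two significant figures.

First estimate the order: p ≈ ln(r_2/r_1) / ln(r_1/r_0) = ln(4.168e-6/5.753e-3)/ln(5.753e-3/1.024e-1) = ln(0.000724492)/ln(0.0561816) ≈ 2.5112.
Then r_3 ≈ r_2·(r_2/r_1)^p = 4.168e-6·(0.000724492)^2.5112 = 4.168e-6·1.30292e-08 ≈ 5.431e-14.

5.4e-14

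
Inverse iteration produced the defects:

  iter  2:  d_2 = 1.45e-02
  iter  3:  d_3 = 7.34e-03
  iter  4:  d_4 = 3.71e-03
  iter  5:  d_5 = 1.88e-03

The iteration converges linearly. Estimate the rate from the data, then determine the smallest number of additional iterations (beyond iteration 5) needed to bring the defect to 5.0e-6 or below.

9

Rate ρ ≈ d_5/d_4 = 1.88e-03/3.71e-03 = 0.5067.
After j more steps, d_{5+j} ≈ 1.88e-03·ρ^j; need ρ^j ≤ 5.0e-6/1.88e-03 = 0.00265957.
j ≥ ln(0.00265957)/ln(0.5067) = -5.9296/-0.67984 = 8.722.
So 9 more iterations are needed.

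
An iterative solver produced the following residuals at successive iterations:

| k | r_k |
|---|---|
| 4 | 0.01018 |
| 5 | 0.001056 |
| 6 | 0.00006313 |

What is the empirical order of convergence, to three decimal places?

1.243

p ≈ ln(r_6/r_5) / ln(r_5/r_4)
  = ln(0.00006313/0.001056) / ln(0.001056/0.01018)
  = ln(0.0597822) / ln(0.103733)
  = -2.817047 / -2.265935 ≈ 1.243216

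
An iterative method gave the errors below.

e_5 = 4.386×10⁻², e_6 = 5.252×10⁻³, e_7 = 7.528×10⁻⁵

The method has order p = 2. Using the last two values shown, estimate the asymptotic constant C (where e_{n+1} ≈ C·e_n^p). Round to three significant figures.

C ≈ e_7 / e_6^2
  = 7.528×10⁻⁵ / (5.252×10⁻³)^2
  = 7.528×10⁻⁵ / 2.75835e-05 ≈ 2.7292

2.73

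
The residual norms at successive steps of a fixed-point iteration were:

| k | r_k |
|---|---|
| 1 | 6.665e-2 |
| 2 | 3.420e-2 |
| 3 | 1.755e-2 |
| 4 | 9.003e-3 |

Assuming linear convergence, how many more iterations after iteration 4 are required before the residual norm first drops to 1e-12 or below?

35

Rate ρ ≈ r_4/r_3 = 9.003e-3/1.755e-2 = 0.5130.
After j more steps, r_{4+j} ≈ 9.003e-3·ρ^j; need ρ^j ≤ 1e-12/9.003e-3 = 1.11074e-10.
j ≥ ln(1.11074e-10)/ln(0.5130) = -22.9208/-0.66748 = 34.339.
So 35 more iterations are needed.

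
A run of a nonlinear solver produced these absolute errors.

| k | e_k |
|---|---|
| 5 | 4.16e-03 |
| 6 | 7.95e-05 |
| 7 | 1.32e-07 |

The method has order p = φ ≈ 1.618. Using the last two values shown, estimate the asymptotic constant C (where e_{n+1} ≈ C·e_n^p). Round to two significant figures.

C ≈ e_7 / e_6^1.618
  = 1.32e-07 / (7.95e-05)^1.618
  = 1.32e-07 / 2.32699e-07 ≈ 0.56726

0.57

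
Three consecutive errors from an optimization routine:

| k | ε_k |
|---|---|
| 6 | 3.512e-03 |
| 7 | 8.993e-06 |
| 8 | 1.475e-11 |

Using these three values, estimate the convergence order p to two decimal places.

p ≈ ln(ε_8/ε_7) / ln(ε_7/ε_6)
  = ln(1.475e-11/8.993e-06) / ln(8.993e-06/3.512e-03)
  = ln(1.64016e-06) / ln(0.00256065)
  = -13.32072 / -5.96749 ≈ 2.23221

2.23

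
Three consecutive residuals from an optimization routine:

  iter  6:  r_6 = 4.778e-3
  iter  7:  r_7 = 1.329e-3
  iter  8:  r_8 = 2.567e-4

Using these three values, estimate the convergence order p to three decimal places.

p ≈ ln(r_8/r_7) / ln(r_7/r_6)
  = ln(2.567e-4/1.329e-3) / ln(1.329e-3/4.778e-3)
  = ln(0.193153) / ln(0.27815)
  = -1.644273 / -1.279595 ≈ 1.284995

1.285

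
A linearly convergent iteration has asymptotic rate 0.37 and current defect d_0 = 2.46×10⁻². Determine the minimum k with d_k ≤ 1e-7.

After k steps, d_k ≈ 2.46×10⁻²·0.37^k.
Need 0.37^k ≤ 1e-7/2.46×10⁻² = 4.06504e-06.
k ≥ ln(4.06504e-06)/ln(0.37) = -12.4131/-0.99425 = 12.485.
Smallest integer k = 13.

13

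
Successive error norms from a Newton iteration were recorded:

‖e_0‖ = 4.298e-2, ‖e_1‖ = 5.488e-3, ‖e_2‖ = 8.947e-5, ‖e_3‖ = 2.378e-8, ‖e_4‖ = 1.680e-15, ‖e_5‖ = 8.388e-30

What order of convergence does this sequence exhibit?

Consecutive ratios: ‖e_5‖/‖e_4‖ = 8.388e-30/1.680e-15 = 4.99286e-15, ‖e_4‖/‖e_3‖ = 1.680e-15/2.378e-8 = 7.06476e-08.
p ≈ ln(4.99286e-15)/ln(7.06476e-08) = -32.9308/-16.4656 ≈ 2.00.
So the convergence is quadratic (order 2).

2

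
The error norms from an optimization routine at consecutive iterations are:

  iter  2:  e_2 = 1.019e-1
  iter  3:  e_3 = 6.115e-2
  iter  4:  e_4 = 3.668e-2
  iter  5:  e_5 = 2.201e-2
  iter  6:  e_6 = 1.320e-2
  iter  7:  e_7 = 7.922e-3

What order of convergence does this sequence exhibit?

1

Consecutive ratios: e_7/e_6 = 7.922e-3/1.320e-2 = 0.600152, e_6/e_5 = 1.320e-2/2.201e-2 = 0.599727.
p ≈ ln(0.600152)/ln(0.599727) = -0.5106/-0.5113 ≈ 1.00.
So the convergence is linear (order 1).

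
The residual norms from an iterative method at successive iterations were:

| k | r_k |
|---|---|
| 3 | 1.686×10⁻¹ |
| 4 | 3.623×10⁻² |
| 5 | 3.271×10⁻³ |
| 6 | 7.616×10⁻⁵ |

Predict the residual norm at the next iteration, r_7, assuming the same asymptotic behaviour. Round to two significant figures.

2.1e-7

First estimate the order: p ≈ ln(r_6/r_5) / ln(r_5/r_4) = ln(7.616×10⁻⁵/3.271×10⁻³)/ln(3.271×10⁻³/3.623×10⁻²) = ln(0.0232834)/ln(0.0902843) ≈ 1.5636.
Then r_7 ≈ r_6·(r_6/r_5)^p = 7.616×10⁻⁵·(0.0232834)^1.5636 = 7.616×10⁻⁵·0.00279714 ≈ 2.13e-07.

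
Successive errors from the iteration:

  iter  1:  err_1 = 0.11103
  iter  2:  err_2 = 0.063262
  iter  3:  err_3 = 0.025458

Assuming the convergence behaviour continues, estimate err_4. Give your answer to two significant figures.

First estimate the order: p ≈ ln(err_3/err_2) / ln(err_2/err_1) = ln(0.025458/0.063262)/ln(0.063262/0.11103) = ln(0.402422)/ln(0.569774) ≈ 1.6182.
Then err_4 ≈ err_3·(err_3/err_2)^p = 0.025458·(0.402422)^1.6182 = 0.025458·0.229243 ≈ 0.005836.

5.8e-3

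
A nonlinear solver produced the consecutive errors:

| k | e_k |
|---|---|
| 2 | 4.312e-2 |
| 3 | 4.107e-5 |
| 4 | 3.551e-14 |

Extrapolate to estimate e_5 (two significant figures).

2.3e-41

First estimate the order: p ≈ ln(e_4/e_3) / ln(e_3/e_2) = ln(3.551e-14/4.107e-5)/ln(4.107e-5/4.312e-2) = ln(8.64621e-10)/ln(0.000952458) ≈ 2.9999.
Then e_5 ≈ e_4·(e_4/e_3)^p = 3.551e-14·(8.64621e-10)^2.9999 = 3.551e-14·6.47715e-28 ≈ 2.3e-41.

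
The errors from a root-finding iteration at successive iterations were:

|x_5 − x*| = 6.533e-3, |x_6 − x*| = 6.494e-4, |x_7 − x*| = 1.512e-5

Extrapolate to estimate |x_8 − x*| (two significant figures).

3.3e-8

First estimate the order: p ≈ ln(|x_7 − x*|/|x_6 − x*|) / ln(|x_6 − x*|/|x_5 − x*|) = ln(1.512e-5/6.494e-4)/ln(6.494e-4/6.533e-3) = ln(0.023283)/ln(0.099403) ≈ 1.6287.
Then |x_8 − x*| ≈ |x_7 − x*|·(|x_7 − x*|/|x_6 − x*|)^p = 1.512e-5·(0.023283)^1.6287 = 1.512e-5·0.00218976 ≈ 3.311e-08.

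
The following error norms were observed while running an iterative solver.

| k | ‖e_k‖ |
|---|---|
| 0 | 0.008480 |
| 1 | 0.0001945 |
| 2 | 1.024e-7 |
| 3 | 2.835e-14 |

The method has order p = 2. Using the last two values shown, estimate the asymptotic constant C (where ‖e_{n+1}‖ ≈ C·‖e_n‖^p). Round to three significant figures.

C ≈ ‖e_3‖ / ‖e_2‖^2
  = 2.835e-14 / (1.024e-7)^2
  = 2.835e-14 / 1.04858e-14 ≈ 2.7037

2.70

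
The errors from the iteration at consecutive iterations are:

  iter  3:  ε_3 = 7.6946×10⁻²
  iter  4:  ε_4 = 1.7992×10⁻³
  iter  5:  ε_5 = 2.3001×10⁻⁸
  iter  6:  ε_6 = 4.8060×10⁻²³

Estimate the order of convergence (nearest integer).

3

Consecutive ratios: ε_6/ε_5 = 4.8060×10⁻²³/2.3001×10⁻⁸ = 2.08947e-15, ε_5/ε_4 = 2.3001×10⁻⁸/1.7992×10⁻³ = 1.2784e-05.
p ≈ ln(2.08947e-15)/ln(1.2784e-05) = -33.8019/-11.2673 ≈ 3.00.
So the convergence is cubic (order 3).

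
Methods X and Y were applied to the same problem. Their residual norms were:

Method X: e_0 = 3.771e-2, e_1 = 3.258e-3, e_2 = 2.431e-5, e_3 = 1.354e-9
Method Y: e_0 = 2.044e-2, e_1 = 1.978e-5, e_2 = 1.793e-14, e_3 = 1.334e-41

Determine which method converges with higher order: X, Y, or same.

Method X: p ≈ ln(1.354e-9/2.431e-5)/ln(2.431e-5/3.258e-3) ≈ 2.00.
Method Y: p ≈ ln(1.334e-41/1.793e-14)/ln(1.793e-14/1.978e-5) ≈ 3.00.
Method Y has the higher order (≈3.0 vs ≈2.0).

Y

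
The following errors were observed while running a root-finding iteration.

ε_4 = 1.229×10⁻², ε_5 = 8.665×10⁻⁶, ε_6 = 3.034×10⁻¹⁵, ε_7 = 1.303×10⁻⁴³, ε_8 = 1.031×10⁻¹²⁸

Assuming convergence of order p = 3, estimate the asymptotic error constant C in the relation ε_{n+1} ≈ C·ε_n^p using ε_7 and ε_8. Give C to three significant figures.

C ≈ ε_8 / ε_7^3
  = 1.031×10⁻¹²⁸ / (1.303×10⁻⁴³)^3
  = 1.031×10⁻¹²⁸ / 2.21225e-129 ≈ 4.6604

4.66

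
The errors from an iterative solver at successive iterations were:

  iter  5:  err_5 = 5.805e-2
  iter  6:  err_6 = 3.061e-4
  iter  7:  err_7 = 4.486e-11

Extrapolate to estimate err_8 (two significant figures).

1.4e-31

First estimate the order: p ≈ ln(err_7/err_6) / ln(err_6/err_5) = ln(4.486e-11/3.061e-4)/ln(3.061e-4/5.805e-2) = ln(1.46553e-07)/ln(0.00527304) ≈ 3.0001.
Then err_8 ≈ err_7·(err_7/err_6)^p = 4.486e-11·(1.46553e-07)^3.0001 = 4.486e-11·3.14268e-21 ≈ 1.41e-31.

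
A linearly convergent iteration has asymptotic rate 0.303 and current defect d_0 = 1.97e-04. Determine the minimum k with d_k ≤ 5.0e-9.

9

After k steps, d_k ≈ 1.97e-04·0.303^k.
Need 0.303^k ≤ 5.0e-9/1.97e-04 = 2.53807e-05.
k ≥ ln(2.53807e-05)/ln(0.303) = -10.5815/-1.19402 = 8.862.
Smallest integer k = 9.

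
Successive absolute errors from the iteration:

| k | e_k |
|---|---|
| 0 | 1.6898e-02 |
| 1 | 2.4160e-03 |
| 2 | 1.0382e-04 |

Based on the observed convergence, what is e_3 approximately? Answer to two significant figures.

First estimate the order: p ≈ ln(e_2/e_1) / ln(e_1/e_0) = ln(1.0382e-04/2.4160e-03)/ln(2.4160e-03/1.6898e-02) = ln(0.0429719)/ln(0.142976) ≈ 1.6180.
Then e_3 ≈ e_2·(e_2/e_1)^p = 1.0382e-04·(0.0429719)^1.6180 = 1.0382e-04·0.00614459 ≈ 6.379e-07.

6.4e-7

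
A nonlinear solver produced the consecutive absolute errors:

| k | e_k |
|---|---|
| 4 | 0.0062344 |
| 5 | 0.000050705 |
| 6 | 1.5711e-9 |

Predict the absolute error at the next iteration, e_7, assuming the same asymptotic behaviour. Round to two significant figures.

First estimate the order: p ≈ ln(e_6/e_5) / ln(e_5/e_4) = ln(1.5711e-9/0.000050705)/ln(0.000050705/0.0062344) = ln(3.09851e-05)/ln(0.0081331) ≈ 2.1576.
Then e_7 ≈ e_6·(e_6/e_5)^p = 1.5711e-9·(3.09851e-05)^2.1576 = 1.5711e-9·1.86944e-10 ≈ 2.937e-19.

2.9e-19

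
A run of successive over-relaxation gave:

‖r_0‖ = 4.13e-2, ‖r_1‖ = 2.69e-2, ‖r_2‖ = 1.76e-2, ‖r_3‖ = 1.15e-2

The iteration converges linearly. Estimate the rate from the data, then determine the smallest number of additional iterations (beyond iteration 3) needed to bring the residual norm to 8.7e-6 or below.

17

Rate ρ ≈ ‖r_3‖/‖r_2‖ = 1.15e-2/1.76e-2 = 0.6534.
After j more steps, ‖r_{3+j}‖ ≈ 1.15e-2·ρ^j; need ρ^j ≤ 8.7e-6/1.15e-2 = 0.000756522.
j ≥ ln(0.000756522)/ln(0.6534) = -7.1868/-0.42557 = 16.887.
So 17 more iterations are needed.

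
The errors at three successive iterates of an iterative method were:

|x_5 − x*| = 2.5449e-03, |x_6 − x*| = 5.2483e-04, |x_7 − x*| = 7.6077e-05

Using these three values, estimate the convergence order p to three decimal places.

1.223

p ≈ ln(|x_7 − x*|/|x_6 − x*|) / ln(|x_6 − x*|/|x_5 − x*|)
  = ln(7.6077e-05/5.2483e-04) / ln(5.2483e-04/2.5449e-03)
  = ln(0.144956) / ln(0.206228)
  = -1.931325 / -1.578773 ≈ 1.223308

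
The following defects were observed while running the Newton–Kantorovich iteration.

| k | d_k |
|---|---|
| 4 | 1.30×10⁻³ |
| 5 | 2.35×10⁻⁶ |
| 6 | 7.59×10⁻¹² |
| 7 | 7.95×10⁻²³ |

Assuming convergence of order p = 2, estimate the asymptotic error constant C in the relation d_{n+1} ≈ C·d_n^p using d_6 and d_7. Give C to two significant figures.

1.4

C ≈ d_7 / d_6^2
  = 7.95×10⁻²³ / (7.59×10⁻¹²)^2
  = 7.95×10⁻²³ / 5.76081e-23 ≈ 1.38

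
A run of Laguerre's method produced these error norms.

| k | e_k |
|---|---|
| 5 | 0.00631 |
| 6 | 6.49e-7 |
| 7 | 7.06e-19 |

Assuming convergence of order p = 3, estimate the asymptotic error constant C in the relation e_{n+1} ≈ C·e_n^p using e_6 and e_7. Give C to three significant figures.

C ≈ e_7 / e_6^3
  = 7.06e-19 / (6.49e-7)^3
  = 7.06e-19 / 2.73359e-19 ≈ 2.5827

2.58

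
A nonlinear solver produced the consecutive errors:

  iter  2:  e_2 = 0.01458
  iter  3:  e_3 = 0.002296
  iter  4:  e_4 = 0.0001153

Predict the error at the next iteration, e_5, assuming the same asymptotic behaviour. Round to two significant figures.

First estimate the order: p ≈ ln(e_4/e_3) / ln(e_3/e_2) = ln(0.0001153/0.002296)/ln(0.002296/0.01458) = ln(0.0502178)/ln(0.157476) ≈ 1.6183.
Then e_5 ≈ e_4·(e_4/e_3)^p = 0.0001153·(0.0502178)^1.6183 = 0.0001153·0.00789947 ≈ 9.108e-07.

9.1e-7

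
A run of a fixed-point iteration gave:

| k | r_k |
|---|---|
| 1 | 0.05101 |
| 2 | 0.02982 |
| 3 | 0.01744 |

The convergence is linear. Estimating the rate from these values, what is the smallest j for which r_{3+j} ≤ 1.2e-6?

Rate ρ ≈ r_3/r_2 = 0.01744/0.02982 = 0.5848.
After j more steps, r_{3+j} ≈ 0.01744·ρ^j; need ρ^j ≤ 1.2e-6/0.01744 = 6.88073e-05.
j ≥ ln(6.88073e-05)/ln(0.5848) = -9.5842/-0.53649 = 17.865.
So 18 more iterations are needed.

18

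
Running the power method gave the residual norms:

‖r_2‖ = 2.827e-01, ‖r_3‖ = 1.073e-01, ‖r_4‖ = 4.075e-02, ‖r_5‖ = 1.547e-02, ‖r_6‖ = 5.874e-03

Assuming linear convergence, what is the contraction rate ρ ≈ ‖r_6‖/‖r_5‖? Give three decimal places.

ρ ≈ ‖r_6‖/‖r_5‖ = 5.874e-03/1.547e-02 = 0.37970

0.380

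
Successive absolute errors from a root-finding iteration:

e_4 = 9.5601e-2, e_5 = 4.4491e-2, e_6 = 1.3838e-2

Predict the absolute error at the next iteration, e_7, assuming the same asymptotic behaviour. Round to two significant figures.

First estimate the order: p ≈ ln(e_6/e_5) / ln(e_5/e_4) = ln(1.3838e-2/4.4491e-2)/ln(4.4491e-2/9.5601e-2) = ln(0.311029)/ln(0.465382) ≈ 1.5268.
Then e_7 ≈ e_6·(e_6/e_5)^p = 1.3838e-2·(0.311029)^1.5268 = 1.3838e-2·0.168116 ≈ 0.002326.

2.3e-3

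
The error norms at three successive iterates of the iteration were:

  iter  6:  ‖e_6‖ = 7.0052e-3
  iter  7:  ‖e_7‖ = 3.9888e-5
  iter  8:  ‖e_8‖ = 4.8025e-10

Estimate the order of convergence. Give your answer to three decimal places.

2.192

p ≈ ln(‖e_8‖/‖e_7‖) / ln(‖e_7‖/‖e_6‖)
  = ln(4.8025e-10/3.9888e-5) / ln(3.9888e-5/7.0052e-3)
  = ln(1.204e-05) / ln(0.00569406)
  = -11.327276 / -5.168332 ≈ 2.191670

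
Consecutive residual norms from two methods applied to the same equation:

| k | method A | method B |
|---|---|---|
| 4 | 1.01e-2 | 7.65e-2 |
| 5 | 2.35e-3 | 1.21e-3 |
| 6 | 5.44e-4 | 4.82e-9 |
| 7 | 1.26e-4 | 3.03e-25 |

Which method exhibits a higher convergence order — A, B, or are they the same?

B

Method A: p ≈ ln(1.26e-4/5.44e-4)/ln(5.44e-4/2.35e-3) ≈ 1.00.
Method B: p ≈ ln(3.03e-25/4.82e-9)/ln(4.82e-9/1.21e-3) ≈ 3.00.
Method B has the higher order (≈3.0 vs ≈1.0).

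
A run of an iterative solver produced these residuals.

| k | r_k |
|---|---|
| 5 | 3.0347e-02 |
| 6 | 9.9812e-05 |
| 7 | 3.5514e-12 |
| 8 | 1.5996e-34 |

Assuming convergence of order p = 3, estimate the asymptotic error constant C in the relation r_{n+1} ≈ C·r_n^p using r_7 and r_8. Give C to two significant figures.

3.6

C ≈ r_8 / r_7^3
  = 1.5996e-34 / (3.5514e-12)^3
  = 1.5996e-34 / 4.47918e-35 ≈ 3.5712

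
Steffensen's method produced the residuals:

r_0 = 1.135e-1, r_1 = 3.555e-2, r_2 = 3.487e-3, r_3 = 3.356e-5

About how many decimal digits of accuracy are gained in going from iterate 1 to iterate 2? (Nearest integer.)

Digits gained ≈ log₁₀(r_1/r_2) = log₁₀(3.555e-2/3.487e-3) = log₁₀(10.195) ≈ 1.008.

1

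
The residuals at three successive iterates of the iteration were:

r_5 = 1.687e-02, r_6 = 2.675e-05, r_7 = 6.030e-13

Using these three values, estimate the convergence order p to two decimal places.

2.73

p ≈ ln(r_7/r_6) / ln(r_6/r_5)
  = ln(6.030e-13/2.675e-05) / ln(2.675e-05/1.687e-02)
  = ln(2.25421e-08) / ln(0.00158566)
  = -17.60788 / -6.44675 ≈ 2.73128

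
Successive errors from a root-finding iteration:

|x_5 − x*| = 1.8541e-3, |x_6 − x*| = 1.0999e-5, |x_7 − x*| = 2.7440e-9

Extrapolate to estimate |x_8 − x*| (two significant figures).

4.1e-15

First estimate the order: p ≈ ln(|x_7 − x*|/|x_6 − x*|) / ln(|x_6 − x*|/|x_5 − x*|) = ln(2.7440e-9/1.0999e-5)/ln(1.0999e-5/1.8541e-3) = ln(0.000249477)/ln(0.00593226) ≈ 1.6180.
Then |x_8 − x*| ≈ |x_7 − x*|·(|x_7 − x*|/|x_6 − x*|)^p = 2.7440e-9·(0.000249477)^1.6180 = 2.7440e-9·1.48046e-06 ≈ 4.062e-15.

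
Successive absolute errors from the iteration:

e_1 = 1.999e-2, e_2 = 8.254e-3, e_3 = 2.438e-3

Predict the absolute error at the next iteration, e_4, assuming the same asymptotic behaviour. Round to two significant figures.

4.5e-4

First estimate the order: p ≈ ln(e_3/e_2) / ln(e_2/e_1) = ln(2.438e-3/8.254e-3)/ln(8.254e-3/1.999e-2) = ln(0.295372)/ln(0.412906) ≈ 1.3787.
Then e_4 ≈ e_3·(e_3/e_2)^p = 2.438e-3·(0.295372)^1.3787 = 2.438e-3·0.186122 ≈ 0.0004538.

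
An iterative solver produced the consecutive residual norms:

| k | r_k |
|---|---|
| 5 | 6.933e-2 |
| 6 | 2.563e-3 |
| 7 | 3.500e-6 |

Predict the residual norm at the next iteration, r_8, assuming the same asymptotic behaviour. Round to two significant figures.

6.5e-12

First estimate the order: p ≈ ln(r_7/r_6) / ln(r_6/r_5) = ln(3.500e-6/2.563e-3)/ln(2.563e-3/6.933e-2) = ln(0.00136559)/ln(0.0369681) ≈ 2.0002.
Then r_8 ≈ r_7·(r_7/r_6)^p = 3.500e-6·(0.00136559)^2.0002 = 3.500e-6·1.86238e-06 ≈ 6.518e-12.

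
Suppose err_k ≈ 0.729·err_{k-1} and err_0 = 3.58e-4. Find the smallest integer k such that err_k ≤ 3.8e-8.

After k steps, err_k ≈ 3.58e-4·0.729^k.
Need 0.729^k ≤ 3.8e-8/3.58e-4 = 0.000106145.
k ≥ ln(0.000106145)/ln(0.729) = -9.1507/-0.31608 = 28.951.
Smallest integer k = 29.

29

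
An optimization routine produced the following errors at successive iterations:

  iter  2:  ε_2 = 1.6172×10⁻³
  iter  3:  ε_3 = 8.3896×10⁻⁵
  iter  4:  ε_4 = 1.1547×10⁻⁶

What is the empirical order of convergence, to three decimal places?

p ≈ ln(ε_4/ε_3) / ln(ε_3/ε_2)
  = ln(1.1547×10⁻⁶/8.3896×10⁻⁵) / ln(8.3896×10⁻⁵/1.6172×10⁻³)
  = ln(0.0137635) / ln(0.0518773)
  = -4.285735 / -2.958874 ≈ 1.448434

1.448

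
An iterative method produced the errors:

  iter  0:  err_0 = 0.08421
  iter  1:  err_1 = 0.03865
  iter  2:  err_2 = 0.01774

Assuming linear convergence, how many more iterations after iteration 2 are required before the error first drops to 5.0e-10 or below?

Rate ρ ≈ err_2/err_1 = 0.01774/0.03865 = 0.4590.
After j more steps, err_{2+j} ≈ 0.01774·ρ^j; need ρ^j ≤ 5.0e-10/0.01774 = 2.81849e-08.
j ≥ ln(2.81849e-08)/ln(0.4590) = -17.3845/-0.77871 = 22.325.
So 23 more iterations are needed.

23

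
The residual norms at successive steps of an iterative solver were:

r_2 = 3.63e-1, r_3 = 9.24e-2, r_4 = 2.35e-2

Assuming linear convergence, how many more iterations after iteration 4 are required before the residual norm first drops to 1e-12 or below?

18

Rate ρ ≈ r_4/r_3 = 2.35e-2/9.24e-2 = 0.2543.
After j more steps, r_{4+j} ≈ 2.35e-2·ρ^j; need ρ^j ≤ 1e-12/2.35e-2 = 4.25532e-11.
j ≥ ln(4.25532e-11)/ln(0.2543) = -23.8803/-1.36924 = 17.441.
So 18 more iterations are needed.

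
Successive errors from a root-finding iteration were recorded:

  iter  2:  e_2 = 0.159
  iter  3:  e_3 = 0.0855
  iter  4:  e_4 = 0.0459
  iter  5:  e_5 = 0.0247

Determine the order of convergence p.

1

Consecutive ratios: e_5/e_4 = 0.0247/0.0459 = 0.538126, e_4/e_3 = 0.0459/0.0855 = 0.536842.
p ≈ ln(0.538126)/ln(0.536842) = -0.6197/-0.6221 ≈ 1.00.
So the convergence is linear (order 1).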